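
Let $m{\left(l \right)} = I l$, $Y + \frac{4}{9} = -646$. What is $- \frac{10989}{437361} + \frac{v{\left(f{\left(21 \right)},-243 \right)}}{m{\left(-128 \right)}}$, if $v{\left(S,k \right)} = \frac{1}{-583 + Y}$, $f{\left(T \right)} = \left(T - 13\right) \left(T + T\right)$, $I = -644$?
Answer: $- \frac{3341060535123}{132973792232960} \approx -0.025126$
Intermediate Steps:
$Y = - \frac{5818}{9}$ ($Y = - \frac{4}{9} - 646 = - \frac{5818}{9} \approx -646.44$)
$m{\left(l \right)} = - 644 l$
$f{\left(T \right)} = 2 T \left(-13 + T\right)$ ($f{\left(T \right)} = \left(-13 + T\right) 2 T = 2 T \left(-13 + T\right)$)
$v{\left(S,k \right)} = - \frac{9}{11065}$ ($v{\left(S,k \right)} = \frac{1}{-583 - \frac{5818}{9}} = \frac{1}{- \frac{11065}{9}} = - \frac{9}{11065}$)
$- \frac{10989}{437361} + \frac{v{\left(f{\left(21 \right)},-243 \right)}}{m{\left(-128 \right)}} = - \frac{10989}{437361} - \frac{9}{11065 \left(\left(-644\right) \left(-128\right)\right)} = \left(-10989\right) \frac{1}{437361} - \frac{9}{11065 \cdot 82432} = - \frac{3663}{145787} - \frac{9}{912110080} = - \frac{3341060535123}{132973792232960}$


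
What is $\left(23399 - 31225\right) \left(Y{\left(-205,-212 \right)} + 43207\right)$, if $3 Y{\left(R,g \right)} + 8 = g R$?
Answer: $-451489766$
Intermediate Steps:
$Y{\left(R,g \right)} = - \frac{8}{3} + \frac{R g}{3}$ ($Y{\left(R,g \right)} = - \frac{8}{3} + \frac{g R}{3} = - \frac{8}{3} + \frac{R g}{3}$)
$\left(23399 - 31225\right) \left(Y{\left(-205,-212 \right)} + 43207\right) = \left(23399 - 31225\right) \left(\left(- \frac{8}{3} + \frac{1}{3} \left(-205\right) \left(-212\right)\right) + 43207\right) = - 7826 \left(\left(- \frac{8}{3} + \frac{43460}{3}\right) + 43207\right) = - 7826 \left(14484 + 43207\right) = \left(-7826\right) 57691 = -451489766$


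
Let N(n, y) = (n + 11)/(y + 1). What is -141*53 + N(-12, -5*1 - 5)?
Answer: -67256/9 ≈ -7472.9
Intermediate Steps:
N(n, y) = (11 + n)/(1 + y)
-141*53 + N(-12, -5*1 - 5) = -141*53 + (11 - 12)/(1 + (-5*1 - 5)) = -7473 - 1/(1 + (-5 - 5)) = -7473 - 1/(1 - 10) = -7473 - 1/(-9) = -7473 - ⅑*(-1) = -7473 + ⅑ = -67256/9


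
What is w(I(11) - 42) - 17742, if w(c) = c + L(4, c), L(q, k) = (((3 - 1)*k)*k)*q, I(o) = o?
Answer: -10085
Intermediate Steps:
L(q, k) = 2*q*k**2 (L(q, k) = ((2*k)*k)*q = (2*k**2)*q = 2*q*k**2)
w(c) = c + 8*c**2 (w(c) = c + 2*4*c**2 = c + 8*c**2)
w(I(11) - 42) - 17742 = (11 - 42)*(1 + 8*(11 - 42)) - 17742 = -31*(1 + 8*(-31)) - 17742 = -31*(1 - 248) - 17742 = -31*(-247) - 17742 = 7657 - 17742 = -10085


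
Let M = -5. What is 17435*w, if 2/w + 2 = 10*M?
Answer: -17435/26 ≈ -670.58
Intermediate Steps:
w = -1/26 (w = 2/(-2 + 10*(-5)) = 2/(-2 - 50) = 2/(-52) = 2*(-1/52) = -1/26 ≈ -0.038462)
17435*w = 17435*(-1/26) = -17435/26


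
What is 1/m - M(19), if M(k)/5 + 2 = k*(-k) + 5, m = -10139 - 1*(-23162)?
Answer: 23311171/13023 ≈ 1790.0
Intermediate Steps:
m = 13023 (m = -10139 + 23162 = 13023)
M(k) = 15 - 5*k**2 (M(k) = -10 + 5*(k*(-k) + 5) = -10 + 5*(-k**2 + 5) = -10 + 5*(5 - k**2) = -10 + (25 - 5*k**2) = 15 - 5*k**2)
1/m - M(19) = 1/13023 - (15 - 5*19**2) = 1/13023 - (15 - 5*361) = 1/13023 - (15 - 1805) = 1/13023 - 1*(-1790) = 1/13023 + 1790 = 23311171/13023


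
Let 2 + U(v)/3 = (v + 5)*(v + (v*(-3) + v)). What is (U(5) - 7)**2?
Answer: 26569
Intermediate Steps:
U(v) = -6 - 3*v*(5 + v) (U(v) = -6 + 3*((v + 5)*(v + (v*(-3) + v))) = -6 + 3*((5 + v)*(v + (-3*v + v))) = -6 + 3*((5 + v)*(v - 2*v)) = -6 + 3*((5 + v)*(-v)) = -6 + 3*(-v*(5 + v)) = -6 - 3*v*(5 + v))
(U(5) - 7)**2 = ((-6 - 15*5 - 3*5**2) - 7)**2 = ((-6 - 75 - 3*25) - 7)**2 = ((-6 - 75 - 75) - 7)**2 = (-156 - 7)**2 = (-163)**2 = 26569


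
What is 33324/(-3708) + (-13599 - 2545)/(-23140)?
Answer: -14817821/1787565 ≈ -8.2894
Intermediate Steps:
33324/(-3708) + (-13599 - 2545)/(-23140) = 33324*(-1/3708) - 16144*(-1/23140) = -2777/309 + 4036/5785 = -14817821/1787565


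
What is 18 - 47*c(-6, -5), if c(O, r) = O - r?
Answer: 65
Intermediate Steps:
18 - 47*c(-6, -5) = 18 - 47*(-6 - 1*(-5)) = 18 - 47*(-6 + 5) = 18 - 47*(-1) = 18 + 47 = 65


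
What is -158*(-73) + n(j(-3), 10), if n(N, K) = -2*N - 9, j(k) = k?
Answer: 11531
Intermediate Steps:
n(N, K) = -9 - 2*N
-158*(-73) + n(j(-3), 10) = -158*(-73) + (-9 - 2*(-3)) = 11534 + (-9 + 6) = 11534 - 3 = 11531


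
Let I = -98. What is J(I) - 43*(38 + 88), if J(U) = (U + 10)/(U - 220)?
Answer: -861418/159 ≈ -5417.7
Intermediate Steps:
J(U) = (10 + U)/(-220 + U)
J(I) - 43*(38 + 88) = (10 - 98)/(-220 - 98) - 43*(38 + 88) = -88/(-318) - 43*126 = -1/318*(-88) - 1*5418 = 44/159 - 5418 = -861418/159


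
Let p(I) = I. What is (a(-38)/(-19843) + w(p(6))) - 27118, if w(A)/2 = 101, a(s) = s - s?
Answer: -26916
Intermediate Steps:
a(s) = 0
w(A) = 202 (w(A) = 2*101 = 202)
(a(-38)/(-19843) + w(p(6))) - 27118 = (0/(-19843) + 202) - 27118 = (0*(-1/19843) + 202) - 27118 = (0 + 202) - 27118 = 202 - 27118 = -26916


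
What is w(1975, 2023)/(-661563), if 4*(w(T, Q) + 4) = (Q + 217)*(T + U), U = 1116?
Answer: -1730956/661563 ≈ -2.6165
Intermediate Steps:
w(T, Q) = -4 + (217 + Q)*(1116 + T)/4 (w(T, Q) = -4 + ((Q + 217)*(T + 1116))/4 = -4 + ((217 + Q)*(1116 + T))/4 = -4 + (217 + Q)*(1116 + T)/4)
w(1975, 2023)/(-661563) = (60539 + 279*2023 + (217/4)*1975 + (¼)*2023*1975)/(-661563) = (60539 + 564417 + 428575/4 + 3995425/4)*(-1/661563) = 1730956*(-1/661563) = -1730956/661563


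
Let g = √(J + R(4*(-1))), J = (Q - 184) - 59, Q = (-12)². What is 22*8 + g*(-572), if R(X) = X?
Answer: 176 - 572*I*√103 ≈ 176.0 - 5805.2*I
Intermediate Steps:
Q = 144
J = -99 (J = (144 - 184) - 59 = -40 - 59 = -99)
g = I*√103 (g = √(-99 + 4*(-1)) = √(-99 - 4) = √(-103) = I*√103 ≈ 10.149*I)
22*8 + g*(-572) = 22*8 + (I*√103)*(-572) = 176 - 572*I*√103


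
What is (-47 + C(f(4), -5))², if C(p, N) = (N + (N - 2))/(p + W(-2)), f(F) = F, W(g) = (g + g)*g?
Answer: 2304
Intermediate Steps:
W(g) = 2*g² (W(g) = (2*g)*g = 2*g²)
C(p, N) = (-2 + 2*N)/(8 + p) (C(p, N) = (N + (N - 2))/(p + 2*(-2)²) = (N + (-2 + N))/(p + 2*4) = (-2 + 2*N)/(p + 8) = (-2 + 2*N)/(8 + p))
(-47 + C(f(4), -5))² = (-47 + 2*(-1 - 5)/(8 + 4))² = (-47 + 2*(-6)/12)² = (-47 + 2*(1/12)*(-6))² = (-47 - 1)² = (-48)² = 2304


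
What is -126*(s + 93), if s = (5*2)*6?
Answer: -19278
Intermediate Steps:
s = 60 (s = 10*6 = 60)
-126*(s + 93) = -126*(60 + 93) = -126*153 = -19278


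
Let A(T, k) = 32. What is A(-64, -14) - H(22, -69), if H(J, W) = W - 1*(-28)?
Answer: 73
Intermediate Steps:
H(J, W) = 28 + W (H(J, W) = W + 28 = 28 + W)
A(-64, -14) - H(22, -69) = 32 - (28 - 69) = 32 - 1*(-41) = 32 + 41 = 73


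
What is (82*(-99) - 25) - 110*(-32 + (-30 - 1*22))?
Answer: 1097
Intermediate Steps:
(82*(-99) - 25) - 110*(-32 + (-30 - 1*22)) = (-8118 - 25) - 110*(-32 + (-30 - 22)) = -8143 - 110*(-32 - 52) = -8143 - 110*(-84) = -8143 - 1*(-9240) = -8143 + 9240 = 1097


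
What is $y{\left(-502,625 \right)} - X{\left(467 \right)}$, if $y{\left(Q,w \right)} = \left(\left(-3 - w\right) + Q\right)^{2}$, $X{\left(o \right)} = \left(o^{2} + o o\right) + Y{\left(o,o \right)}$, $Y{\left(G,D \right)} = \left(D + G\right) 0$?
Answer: $840722$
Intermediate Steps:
$Y{\left(G,D \right)} = 0$
$X{\left(o \right)} = 2 o^{2}$ ($X{\left(o \right)} = \left(o^{2} + o o\right) + 0 = \left(o^{2} + o^{2}\right) + 0 = 2 o^{2} + 0 = 2 o^{2}$)
$y{\left(Q,w \right)} = \left(-3 + Q - w\right)^{2}$
$y{\left(-502,625 \right)} - X{\left(467 \right)} = \left(3 + 625 - -502\right)^{2} - 2 \cdot 467^{2} = \left(3 + 625 + 502\right)^{2} - 2 \cdot 218089 = 1130^{2} - 436178 = 1276900 - 436178 = 840722$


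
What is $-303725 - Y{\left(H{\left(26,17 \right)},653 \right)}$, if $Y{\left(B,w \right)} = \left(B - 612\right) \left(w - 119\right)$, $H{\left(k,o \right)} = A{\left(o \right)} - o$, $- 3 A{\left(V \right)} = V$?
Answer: $35187$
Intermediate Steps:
$A{\left(V \right)} = - \frac{V}{3}$
$H{\left(k,o \right)} = - \frac{4 o}{3}$ ($H{\left(k,o \right)} = - \frac{o}{3} - o = - \frac{4 o}{3}$)
$Y{\left(B,w \right)} = \left(-612 + B\right) \left(-119 + w\right)$
$-303725 - Y{\left(H{\left(26,17 \right)},653 \right)} = -303725 - \left(72828 - 399636 - 119 \left(\left(- \frac{4}{3}\right) 17\right) + \left(- \frac{4}{3}\right) 17 \cdot 653\right) = -303725 - \left(72828 - 399636 - - \frac{8092}{3} - \frac{44404}{3}\right) = -303725 - \left(72828 - 399636 + \frac{8092}{3} - \frac{44404}{3}\right) = -303725 - -338912 = -303725 + 338912 = 35187$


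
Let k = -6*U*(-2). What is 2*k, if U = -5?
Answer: -120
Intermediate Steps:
k = -60 (k = -6*(-5)*(-2) = 30*(-2) = -60)
2*k = 2*(-60) = -120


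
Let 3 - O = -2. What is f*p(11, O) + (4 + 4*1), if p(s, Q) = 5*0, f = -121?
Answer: 8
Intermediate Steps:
O = 5 (O = 3 - 1*(-2) = 3 + 2 = 5)
p(s, Q) = 0
f*p(11, O) + (4 + 4*1) = -121*0 + (4 + 4*1) = 0 + (4 + 4) = 0 + 8 = 8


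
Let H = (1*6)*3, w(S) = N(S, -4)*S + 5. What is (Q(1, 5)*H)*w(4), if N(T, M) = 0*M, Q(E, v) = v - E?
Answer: 360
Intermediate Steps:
N(T, M) = 0
w(S) = 5 (w(S) = 0*S + 5 = 0 + 5 = 5)
H = 18 (H = 6*3 = 18)
(Q(1, 5)*H)*w(4) = ((5 - 1*1)*18)*5 = ((5 - 1)*18)*5 = (4*18)*5 = 72*5 = 360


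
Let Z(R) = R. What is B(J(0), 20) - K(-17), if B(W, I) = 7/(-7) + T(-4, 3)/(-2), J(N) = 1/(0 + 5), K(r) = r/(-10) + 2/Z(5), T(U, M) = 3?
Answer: -23/5 ≈ -4.6000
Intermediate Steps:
K(r) = 2/5 - r/10 (K(r) = r/(-10) + 2/5 = r*(-1/10) + 2*(1/5) = -r/10 + 2/5 = 2/5 - r/10)
J(N) = 1/5
B(W, I) = -5/2 (B(W, I) = 7/(-7) + 3/(-2) = 7*(-1/7) + 3*(-1/2) = -1 - 3/2 = -5/2)
B(J(0), 20) - K(-17) = -5/2 - (2/5 - 1/10*(-17)) = -5/2 - (2/5 + 17/10) = -5/2 - 1*21/10 = -5/2 - 21/10 = -23/5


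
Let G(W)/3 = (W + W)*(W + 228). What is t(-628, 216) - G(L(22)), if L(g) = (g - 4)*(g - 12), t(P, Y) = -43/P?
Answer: -276721877/628 ≈ -4.4064e+5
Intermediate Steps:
L(g) = (-12 + g)*(-4 + g) (L(g) = (-4 + g)*(-12 + g) = (-12 + g)*(-4 + g))
G(W) = 6*W*(228 + W) (G(W) = 3*((W + W)*(W + 228)) = 3*((2*W)*(228 + W)) = 3*(2*W*(228 + W)) = 6*W*(228 + W))
t(-628, 216) - G(L(22)) = -43/(-628) - 6*(48 + 22² - 16*22)*(228 + (48 + 22² - 16*22)) = -43*(-1/628) - 6*(48 + 484 - 352)*(228 + (48 + 484 - 352)) = 43/628 - 6*180*(228 + 180) = 43/628 - 6*180*408 = 43/628 - 1*440640 = 43/628 - 440640 = -276721877/628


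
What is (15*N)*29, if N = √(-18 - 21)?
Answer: 435*I*√39 ≈ 2716.6*I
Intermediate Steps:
N = I*√39 (N = √(-39) = I*√39 ≈ 6.245*I)
(15*N)*29 = (15*(I*√39))*29 = (15*I*√39)*29 = 435*I*√39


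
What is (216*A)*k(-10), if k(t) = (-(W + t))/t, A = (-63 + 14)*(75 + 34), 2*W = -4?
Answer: 6921936/5 ≈ 1.3844e+6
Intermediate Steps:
W = -2 (W = (1/2)*(-4) = -2)
A = -5341 (A = -49*109 = -5341)
k(t) = (2 - t)/t (k(t) = (-(-2 + t))/t = (2 - t)/t)
(216*A)*k(-10) = (216*(-5341))*((2 - 1*(-10))/(-10)) = -(-576828)*(2 + 10)/5 = -(-576828)*12/5 = -1153656*(-6/5) = 6921936/5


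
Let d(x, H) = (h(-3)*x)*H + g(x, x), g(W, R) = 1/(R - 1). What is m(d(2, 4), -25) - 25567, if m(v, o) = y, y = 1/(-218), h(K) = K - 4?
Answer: -5573607/218 ≈ -25567.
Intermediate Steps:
h(K) = -4 + K
g(W, R) = 1/(-1 + R)
d(x, H) = 1/(-1 + x) - 7*H*x (d(x, H) = ((-4 - 3)*x)*H + 1/(-1 + x) = (-7*x)*H + 1/(-1 + x) = -7*H*x + 1/(-1 + x) = 1/(-1 + x) - 7*H*x)
y = -1/218 ≈ -0.0045872
m(v, o) = -1/218
m(d(2, 4), -25) - 25567 = -1/218 - 25567 = -5573607/218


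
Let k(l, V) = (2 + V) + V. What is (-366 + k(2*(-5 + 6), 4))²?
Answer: 126736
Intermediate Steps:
k(l, V) = 2 + 2*V
(-366 + k(2*(-5 + 6), 4))² = (-366 + (2 + 2*4))² = (-366 + (2 + 8))² = (-366 + 10)² = (-356)² = 126736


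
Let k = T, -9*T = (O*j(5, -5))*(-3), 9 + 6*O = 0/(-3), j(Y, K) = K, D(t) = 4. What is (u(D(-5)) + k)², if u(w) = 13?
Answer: 961/4 ≈ 240.25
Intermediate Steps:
O = -3/2 (O = -3/2 + (0/(-3))/6 = -3/2 + (0*(-⅓))/6 = -3/2 + (⅙)*0 = -3/2 + 0 = -3/2 ≈ -1.5000)
T = 5/2 (T = -(-3/2*(-5))*(-3)/9 = -5*(-3)/6 = -⅑*(-45/2) = 5/2 ≈ 2.5000)
k = 5/2 ≈ 2.5000
(u(D(-5)) + k)² = (13 + 5/2)² = (31/2)² = 961/4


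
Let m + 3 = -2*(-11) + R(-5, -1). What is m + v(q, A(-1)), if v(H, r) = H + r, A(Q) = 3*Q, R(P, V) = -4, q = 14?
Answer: 26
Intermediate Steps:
m = 15 (m = -3 + (-2*(-11) - 4) = -3 + (22 - 4) = -3 + 18 = 15)
m + v(q, A(-1)) = 15 + (14 + 3*(-1)) = 15 + (14 - 3) = 15 + 11 = 26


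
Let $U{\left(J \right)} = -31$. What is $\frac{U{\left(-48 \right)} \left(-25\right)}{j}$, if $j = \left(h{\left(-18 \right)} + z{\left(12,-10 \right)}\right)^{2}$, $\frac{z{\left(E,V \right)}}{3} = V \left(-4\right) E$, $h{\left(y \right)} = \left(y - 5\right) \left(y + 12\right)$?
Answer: $\frac{775}{2490084} \approx 0.00031123$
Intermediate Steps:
$h{\left(y \right)} = \left(-5 + y\right) \left(12 + y\right)$
$z{\left(E,V \right)} = - 12 E V$ ($z{\left(E,V \right)} = 3 V \left(-4\right) E = 3 - 4 V E = 3 \left(- 4 E V\right) = - 12 E V$)
$j = 2490084$ ($j = \left(\left(-60 + \left(-18\right)^{2} + 7 \left(-18\right)\right) - 144 \left(-10\right)\right)^{2} = \left(\left(-60 + 324 - 126\right) + 1440\right)^{2} = \left(138 + 1440\right)^{2} = 1578^{2} = 2490084$)
$\frac{U{\left(-48 \right)} \left(-25\right)}{j} = \frac{\left(-31\right) \left(-25\right)}{2490084} = 775 \cdot \frac{1}{2490084} = \frac{775}{2490084}$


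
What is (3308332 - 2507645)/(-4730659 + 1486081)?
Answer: -800687/3244578 ≈ -0.24678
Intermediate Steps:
(3308332 - 2507645)/(-4730659 + 1486081) = 800687/(-3244578) = 800687*(-1/3244578) = -800687/3244578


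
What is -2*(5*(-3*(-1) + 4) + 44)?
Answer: -158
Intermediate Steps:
-2*(5*(-3*(-1) + 4) + 44) = -2*(5*(3 + 4) + 44) = -2*(5*7 + 44) = -2*(35 + 44) = -2*79 = -158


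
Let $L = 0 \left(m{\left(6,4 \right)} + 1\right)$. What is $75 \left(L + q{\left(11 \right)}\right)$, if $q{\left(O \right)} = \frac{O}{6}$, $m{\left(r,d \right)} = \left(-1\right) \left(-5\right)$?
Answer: $\frac{275}{2} \approx 137.5$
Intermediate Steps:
$m{\left(r,d \right)} = 5$
$L = 0$ ($L = 0 \left(5 + 1\right) = 0 \cdot 6 = 0$)
$q{\left(O \right)} = \frac{O}{6}$ ($q{\left(O \right)} = O \frac{1}{6} = \frac{O}{6}$)
$75 \left(L + q{\left(11 \right)}\right) = 75 \left(0 + \frac{1}{6} \cdot 11\right) = 75 \left(0 + \frac{11}{6}\right) = 75 \cdot \frac{11}{6} = \frac{275}{2}$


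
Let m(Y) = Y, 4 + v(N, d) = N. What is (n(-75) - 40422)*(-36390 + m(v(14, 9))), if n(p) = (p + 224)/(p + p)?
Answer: 22058827462/15 ≈ 1.4706e+9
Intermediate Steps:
n(p) = (224 + p)/(2*p) (n(p) = (224 + p)/((2*p)) = (224 + p)*(1/(2*p)) = (224 + p)/(2*p))
v(N, d) = -4 + N
(n(-75) - 40422)*(-36390 + m(v(14, 9))) = ((½)*(224 - 75)/(-75) - 40422)*(-36390 + (-4 + 14)) = ((½)*(-1/75)*149 - 40422)*(-36390 + 10) = (-149/150 - 40422)*(-36380) = -6063449/150*(-36380) = 22058827462/15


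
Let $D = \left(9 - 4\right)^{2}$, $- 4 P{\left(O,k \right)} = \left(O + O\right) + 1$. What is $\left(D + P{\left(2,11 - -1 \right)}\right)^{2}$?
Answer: $\frac{9025}{16} \approx 564.06$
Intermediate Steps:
$P{\left(O,k \right)} = - \frac{1}{4} - \frac{O}{2}$ ($P{\left(O,k \right)} = - \frac{\left(O + O\right) + 1}{4} = - \frac{2 O + 1}{4} = - \frac{1 + 2 O}{4} = - \frac{1}{4} - \frac{O}{2}$)
$D = 25$ ($D = 5^{2} = 25$)
$\left(D + P{\left(2,11 - -1 \right)}\right)^{2} = \left(25 - \frac{5}{4}\right)^{2} = \left(\frac{95}{4}\right)^{2} = \frac{9025}{16}$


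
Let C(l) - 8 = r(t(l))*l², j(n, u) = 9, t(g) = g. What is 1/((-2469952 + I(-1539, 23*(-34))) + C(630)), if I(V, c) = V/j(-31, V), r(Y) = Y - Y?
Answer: -1/2470115 ≈ -4.0484e-7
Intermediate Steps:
r(Y) = 0
I(V, c) = V/9
C(l) = 8 (C(l) = 8 + 0*l² = 8 + 0 = 8)
1/((-2469952 + I(-1539, 23*(-34))) + C(630)) = 1/((-2469952 + (⅑)*(-1539)) + 8) = 1/((-2469952 - 171) + 8) = 1/(-2470123 + 8) = 1/(-2470115) = -1/2470115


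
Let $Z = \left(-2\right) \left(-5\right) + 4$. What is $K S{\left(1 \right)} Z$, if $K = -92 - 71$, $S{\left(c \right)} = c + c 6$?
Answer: $-15974$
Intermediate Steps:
$S{\left(c \right)} = 7 c$ ($S{\left(c \right)} = c + 6 c = 7 c$)
$K = -163$
$Z = 14$ ($Z = 10 + 4 = 14$)
$K S{\left(1 \right)} Z = - 163 \cdot 7 \cdot 1 \cdot 14 = \left(-163\right) 7 \cdot 14 = \left(-1141\right) 14 = -15974$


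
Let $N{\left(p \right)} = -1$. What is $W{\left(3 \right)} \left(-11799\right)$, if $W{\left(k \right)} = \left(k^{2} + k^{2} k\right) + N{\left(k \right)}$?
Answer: $-412965$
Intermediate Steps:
$W{\left(k \right)} = -1 + k^{2} + k^{3}$ ($W{\left(k \right)} = \left(k^{2} + k^{2} k\right) - 1 = \left(k^{2} + k^{3}\right) - 1 = -1 + k^{2} + k^{3}$)
$W{\left(3 \right)} \left(-11799\right) = \left(-1 + 3^{2} + 3^{3}\right) \left(-11799\right) = \left(-1 + 9 + 27\right) \left(-11799\right) = 35 \left(-11799\right) = -412965$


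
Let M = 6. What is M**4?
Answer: 1296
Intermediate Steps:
M**4 = 6**4 = 1296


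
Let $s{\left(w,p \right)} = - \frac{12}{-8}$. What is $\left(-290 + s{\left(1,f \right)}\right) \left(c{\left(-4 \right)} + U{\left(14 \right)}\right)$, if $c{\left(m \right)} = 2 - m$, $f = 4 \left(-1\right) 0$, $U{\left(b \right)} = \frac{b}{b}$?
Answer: $- \frac{4039}{2} \approx -2019.5$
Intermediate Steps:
$U{\left(b \right)} = 1$
$f = 0$ ($f = \left(-4\right) 0 = 0$)
$s{\left(w,p \right)} = \frac{3}{2}$ ($s{\left(w,p \right)} = \left(-12\right) \left(- \frac{1}{8}\right) = \frac{3}{2}$)
$\left(-290 + s{\left(1,f \right)}\right) \left(c{\left(-4 \right)} + U{\left(14 \right)}\right) = \left(-290 + \frac{3}{2}\right) \left(\left(2 - -4\right) + 1\right) = - \frac{577 \left(\left(2 + 4\right) + 1\right)}{2} = - \frac{577 \left(6 + 1\right)}{2} = \left(- \frac{577}{2}\right) 7 = - \frac{4039}{2}$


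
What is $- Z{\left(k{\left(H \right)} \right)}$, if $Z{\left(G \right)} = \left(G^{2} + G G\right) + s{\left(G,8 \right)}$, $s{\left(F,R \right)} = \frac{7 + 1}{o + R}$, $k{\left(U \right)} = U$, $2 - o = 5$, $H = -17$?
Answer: $- \frac{2898}{5} \approx -579.6$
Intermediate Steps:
$o = -3$ ($o = 2 - 5 = -3$)
$s{\left(F,R \right)} = \frac{8}{-3 + R}$ ($s{\left(F,R \right)} = \frac{7 + 1}{-3 + R} = \frac{8}{-3 + R}$)
$Z{\left(G \right)} = \frac{8}{5} + 2 G^{2}$ ($Z{\left(G \right)} = \left(G^{2} + G G\right) + \frac{8}{-3 + 8} = \left(G^{2} + G^{2}\right) + \frac{8}{5} = 2 G^{2} + 8 \cdot \frac{1}{5} = 2 G^{2} + \frac{8}{5} = \frac{8}{5} + 2 G^{2}$)
$- Z{\left(k{\left(H \right)} \right)} = - (\frac{8}{5} + 2 \left(-17\right)^{2}) = - (\frac{8}{5} + 2 \cdot 289) = - (\frac{8}{5} + 578) = \left(-1\right) \frac{2898}{5} = - \frac{2898}{5}$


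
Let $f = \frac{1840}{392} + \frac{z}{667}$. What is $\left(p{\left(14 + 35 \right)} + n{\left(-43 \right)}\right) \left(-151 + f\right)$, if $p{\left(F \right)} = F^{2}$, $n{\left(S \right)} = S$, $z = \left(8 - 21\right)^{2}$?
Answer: $- \frac{11255776236}{32683} \approx -3.4439 \cdot 10^{5}$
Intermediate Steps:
$z = 169$ ($z = \left(-13\right)^{2} = 169$)
$f = \frac{161691}{32683}$ ($f = \frac{1840}{392} + \frac{169}{667} = 1840 \cdot \frac{1}{392} + 169 \cdot \frac{1}{667} = \frac{230}{49} + \frac{169}{667} = \frac{161691}{32683} \approx 4.9473$)
$\left(p{\left(14 + 35 \right)} + n{\left(-43 \right)}\right) \left(-151 + f\right) = \left(\left(14 + 35\right)^{2} - 43\right) \left(-151 + \frac{161691}{32683}\right) = \left(49^{2} - 43\right) \left(- \frac{4773442}{32683}\right) = \left(2401 - 43\right) \left(- \frac{4773442}{32683}\right) = 2358 \left(- \frac{4773442}{32683}\right) = - \frac{11255776236}{32683}$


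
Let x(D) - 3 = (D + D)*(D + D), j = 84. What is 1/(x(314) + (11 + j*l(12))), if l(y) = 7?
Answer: 1/394986 ≈ 2.5317e-6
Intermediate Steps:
x(D) = 3 + 4*D² (x(D) = 3 + (D + D)*(D + D) = 3 + (2*D)*(2*D) = 3 + 4*D²)
1/(x(314) + (11 + j*l(12))) = 1/((3 + 4*314²) + (11 + 84*7)) = 1/((3 + 4*98596) + (11 + 588)) = 1/((3 + 394384) + 599) = 1/(394387 + 599) = 1/394986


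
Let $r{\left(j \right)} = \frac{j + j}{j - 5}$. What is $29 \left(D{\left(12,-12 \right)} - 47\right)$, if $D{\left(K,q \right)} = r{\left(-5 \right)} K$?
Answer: $-1015$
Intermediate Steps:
$r{\left(j \right)} = \frac{2 j}{-5 + j}$
$D{\left(K,q \right)} = K$ ($D{\left(K,q \right)} = 2 \left(-5\right) \frac{1}{-5 - 5} K = 2 \left(-5\right) \frac{1}{-10} K = 2 \left(-5\right) \left(- \frac{1}{10}\right) K = 1 K = K$)
$29 \left(D{\left(12,-12 \right)} - 47\right) = 29 \left(12 - 47\right) = 29 \left(-35\right) = -1015$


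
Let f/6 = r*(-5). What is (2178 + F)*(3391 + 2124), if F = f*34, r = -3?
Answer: 28887570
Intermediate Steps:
f = 90 (f = 6*(-3*(-5)) = 6*15 = 90)
F = 3060 (F = 90*34 = 3060)
(2178 + F)*(3391 + 2124) = (2178 + 3060)*(3391 + 2124) = 5238*5515 = 28887570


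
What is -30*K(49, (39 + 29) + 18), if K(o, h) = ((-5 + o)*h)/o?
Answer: -113520/49 ≈ -2316.7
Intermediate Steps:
K(o, h) = h*(-5 + o)/o (K(o, h) = (h*(-5 + o))/o = h*(-5 + o)/o)
-30*K(49, (39 + 29) + 18) = -30*((39 + 29) + 18)*(-5 + 49)/49 = -30*(68 + 18)*44/49 = -2580*44/49 = -30*3784/49 = -113520/49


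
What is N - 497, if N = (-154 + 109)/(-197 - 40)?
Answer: -39248/79 ≈ -496.81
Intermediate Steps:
N = 15/79 (N = -45/(-237) = -45*(-1/237) = 15/79 ≈ 0.18987)
N - 497 = 15/79 - 497 = -39248/79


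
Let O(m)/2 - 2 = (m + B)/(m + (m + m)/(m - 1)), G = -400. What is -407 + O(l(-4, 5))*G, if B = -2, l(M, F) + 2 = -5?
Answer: -23649/7 ≈ -3378.4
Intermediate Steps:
l(M, F) = -7 (l(M, F) = -2 - 5 = -7)
O(m) = 4 + 2*(-2 + m)/(m + 2*m/(-1 + m)) (O(m) = 4 + 2*((m - 2)/(m + (m + m)/(m - 1))) = 4 + 2*((-2 + m)/(m + (2*m)/(-1 + m))) = 4 + 2*((-2 + m)/(m + 2*m/(-1 + m))) = 4 + 2*(-2 + m)/(m + 2*m/(-1 + m)))
-407 + O(l(-4, 5))*G = -407 + (2*(2 - 1*(-7) + 3*(-7)²)/(-7*(1 - 7)))*(-400) = -407 + (2*(-⅐)*(2 + 7 + 3*49)/(-6))*(-400) = -407 + (2*(-⅐)*(-⅙)*(2 + 7 + 147))*(-400) = -407 + (2*(-⅐)*(-⅙)*156)*(-400) = -407 + (52/7)*(-400) = -407 - 20800/7 = -23649/7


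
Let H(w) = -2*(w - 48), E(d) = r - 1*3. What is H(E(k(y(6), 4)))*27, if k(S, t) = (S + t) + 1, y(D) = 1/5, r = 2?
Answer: 2646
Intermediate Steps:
y(D) = 1/5
k(S, t) = 1 + S + t
E(d) = -1 (E(d) = 2 - 1*3 = 2 - 3 = -1)
H(w) = 96 - 2*w (H(w) = -2*(-48 + w) = 96 - 2*w)
H(E(k(y(6), 4)))*27 = (96 - 2*(-1))*27 = (96 + 2)*27 = 98*27 = 2646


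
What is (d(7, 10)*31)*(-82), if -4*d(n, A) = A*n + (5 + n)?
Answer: 52111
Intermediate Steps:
d(n, A) = -5/4 - n/4 - A*n/4 (d(n, A) = -(A*n + (5 + n))/4 = -(5 + n + A*n)/4 = -5/4 - n/4 - A*n/4)
(d(7, 10)*31)*(-82) = ((-5/4 - ¼*7 - ¼*10*7)*31)*(-82) = ((-5/4 - 7/4 - 35/2)*31)*(-82) = -41/2*31*(-82) = -1271/2*(-82) = 52111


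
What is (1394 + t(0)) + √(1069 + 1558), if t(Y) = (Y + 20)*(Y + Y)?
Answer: 1394 + √2627 ≈ 1445.3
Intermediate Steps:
t(Y) = 2*Y*(20 + Y) (t(Y) = (20 + Y)*(2*Y) = 2*Y*(20 + Y))
(1394 + t(0)) + √(1069 + 1558) = (1394 + 2*0*(20 + 0)) + √(1069 + 1558) = (1394 + 2*0*20) + √2627 = (1394 + 0) + √2627 = 1394 + √2627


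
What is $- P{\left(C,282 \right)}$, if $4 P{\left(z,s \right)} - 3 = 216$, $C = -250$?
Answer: $- \frac{219}{4} \approx -54.75$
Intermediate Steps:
$P{\left(z,s \right)} = \frac{219}{4}$ ($P{\left(z,s \right)} = \frac{3}{4} + \frac{1}{4} \cdot 216 = \frac{3}{4} + 54 = \frac{219}{4}$)
$- P{\left(C,282 \right)} = \left(-1\right) \frac{219}{4} = - \frac{219}{4}$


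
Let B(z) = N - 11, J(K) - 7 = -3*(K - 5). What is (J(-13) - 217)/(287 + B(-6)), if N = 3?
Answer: -52/93 ≈ -0.55914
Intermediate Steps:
J(K) = 22 - 3*K (J(K) = 7 - 3*(K - 5) = 7 - 3*(-5 + K) = 7 + (15 - 3*K) = 22 - 3*K)
B(z) = -8 (B(z) = 3 - 11 = -8)
(J(-13) - 217)/(287 + B(-6)) = ((22 - 3*(-13)) - 217)/(287 - 8) = ((22 + 39) - 217)/279 = (61 - 217)*(1/279) = -156*1/279 = -52/93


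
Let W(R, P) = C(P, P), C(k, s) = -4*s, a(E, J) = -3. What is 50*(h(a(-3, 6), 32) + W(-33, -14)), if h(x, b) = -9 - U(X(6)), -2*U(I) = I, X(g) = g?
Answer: 2500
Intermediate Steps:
U(I) = -I/2
h(x, b) = -6 (h(x, b) = -9 - (-1)*6/2 = -9 - 1*(-3) = -9 + 3 = -6)
W(R, P) = -4*P
50*(h(a(-3, 6), 32) + W(-33, -14)) = 50*(-6 - 4*(-14)) = 50*(-6 + 56) = 50*50 = 2500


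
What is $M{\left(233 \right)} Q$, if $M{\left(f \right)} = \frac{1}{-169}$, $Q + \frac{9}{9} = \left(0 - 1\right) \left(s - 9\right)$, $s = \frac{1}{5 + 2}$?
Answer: $- \frac{55}{1183} \approx -0.046492$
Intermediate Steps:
$s = \frac{1}{7} \approx 0.14286$
$Q = \frac{55}{7}$ ($Q = -1 + \left(0 - 1\right) \left(\frac{1}{7} - 9\right) = -1 - - \frac{62}{7} = -1 + \frac{62}{7} = \frac{55}{7} \approx 7.8571$)
$M{\left(f \right)} = - \frac{1}{169}$
$M{\left(233 \right)} Q = \left(- \frac{1}{169}\right) \frac{55}{7} = - \frac{55}{1183}$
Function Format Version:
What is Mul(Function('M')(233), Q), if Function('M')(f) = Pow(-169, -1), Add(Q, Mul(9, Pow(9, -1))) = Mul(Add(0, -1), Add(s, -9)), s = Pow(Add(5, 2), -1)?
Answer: Rational(-55, 1183) ≈ -0.046492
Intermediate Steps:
s = Rational(1, 7) (s = Pow(7, -1) = Rational(1, 7) ≈ 0.14286)
Q = Rational(55, 7) (Q = Add(-1, Mul(Add(0, -1), Add(Rational(1, 7), -9))) = Add(-1, Mul(-1, Rational(-62, 7))) = Add(-1, Rational(62, 7)) = Rational(55, 7) ≈ 7.8571)
Function('M')(f) = Rational(-1, 169)
Mul(Function('M')(233), Q) = Mul(Rational(-1, 169), Rational(55, 7)) = Rational(-55, 1183)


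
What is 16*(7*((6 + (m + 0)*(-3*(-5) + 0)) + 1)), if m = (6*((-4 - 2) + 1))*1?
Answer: -49616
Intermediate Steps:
m = -30 (m = (6*(-6 + 1))*1 = (6*(-5))*1 = -30*1 = -30)
16*(7*((6 + (m + 0)*(-3*(-5) + 0)) + 1)) = 16*(7*((6 + (-30 + 0)*(-3*(-5) + 0)) + 1)) = 16*(7*((6 - 30*(15 + 0)) + 1)) = 16*(7*((6 - 30*15) + 1)) = 16*(7*((6 - 450) + 1)) = 16*(7*(-444 + 1)) = 16*(7*(-443)) = 16*(-3101) = -49616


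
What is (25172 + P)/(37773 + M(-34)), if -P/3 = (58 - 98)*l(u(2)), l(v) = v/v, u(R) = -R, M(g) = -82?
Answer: 25292/37691 ≈ 0.67104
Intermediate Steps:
l(v) = 1
P = 120 (P = -3*(58 - 98) = -(-120) = -3*(-40) = 120)
(25172 + P)/(37773 + M(-34)) = (25172 + 120)/(37773 - 82) = 25292/37691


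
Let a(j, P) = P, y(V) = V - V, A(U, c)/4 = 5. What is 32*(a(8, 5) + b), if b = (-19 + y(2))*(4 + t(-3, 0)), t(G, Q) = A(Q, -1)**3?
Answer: -4866272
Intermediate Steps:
A(U, c) = 20 (A(U, c) = 4*5 = 20)
y(V) = 0
t(G, Q) = 8000 (t(G, Q) = 20**3 = 8000)
b = -152076 (b = (-19 + 0)*(4 + 8000) = -19*8004 = -152076)
32*(a(8, 5) + b) = 32*(5 - 152076) = 32*(-152071) = -4866272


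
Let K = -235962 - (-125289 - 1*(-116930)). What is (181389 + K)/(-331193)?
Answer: 46214/331193 ≈ 0.13954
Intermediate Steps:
K = -227603 (K = -235962 - (-125289 + 116930) = -235962 - 1*(-8359) = -235962 + 8359 = -227603)
(181389 + K)/(-331193) = (181389 - 227603)/(-331193) = -46214*(-1/331193) = 46214/331193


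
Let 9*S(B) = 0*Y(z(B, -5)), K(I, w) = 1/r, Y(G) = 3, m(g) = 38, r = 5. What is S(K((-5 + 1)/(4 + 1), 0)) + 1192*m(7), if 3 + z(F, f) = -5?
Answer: 45296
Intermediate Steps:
z(F, f) = -8 (z(F, f) = -3 - 5 = -8)
K(I, w) = 1/5
S(B) = 0 (S(B) = (0*3)/9 = (1/9)*0 = 0)
S(K((-5 + 1)/(4 + 1), 0)) + 1192*m(7) = 0 + 1192*38 = 0 + 45296 = 45296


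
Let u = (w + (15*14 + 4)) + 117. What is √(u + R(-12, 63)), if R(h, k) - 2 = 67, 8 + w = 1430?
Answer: √1822 ≈ 42.685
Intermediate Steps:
w = 1422 (w = -8 + 1430 = 1422)
R(h, k) = 69 (R(h, k) = 2 + 67 = 69)
u = 1753 (u = (1422 + (15*14 + 4)) + 117 = (1422 + (210 + 4)) + 117 = (1422 + 214) + 117 = 1636 + 117 = 1753)
√(u + R(-12, 63)) = √(1753 + 69) = √1822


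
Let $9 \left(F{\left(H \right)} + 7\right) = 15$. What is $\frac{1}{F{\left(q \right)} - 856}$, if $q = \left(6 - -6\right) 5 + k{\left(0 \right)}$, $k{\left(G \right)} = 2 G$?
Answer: $- \frac{3}{2584} \approx -0.001161$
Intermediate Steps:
$q = 60$ ($q = \left(6 - -6\right) 5 + 2 \cdot 0 = \left(6 + 6\right) 5 + 0 = 12 \cdot 5 + 0 = 60 + 0 = 60$)
$F{\left(H \right)} = - \frac{16}{3}$ ($F{\left(H \right)} = -7 + \frac{1}{9} \cdot 15 = -7 + \frac{5}{3} = - \frac{16}{3}$)
$\frac{1}{F{\left(q \right)} - 856} = \frac{1}{- \frac{16}{3} - 856} = \frac{1}{- \frac{2584}{3}} = - \frac{3}{2584}$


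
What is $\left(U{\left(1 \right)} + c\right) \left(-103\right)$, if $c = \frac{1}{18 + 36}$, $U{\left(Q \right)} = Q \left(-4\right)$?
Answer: $\frac{22145}{54} \approx 410.09$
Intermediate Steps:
$U{\left(Q \right)} = - 4 Q$
$c = \frac{1}{54} \approx 0.018519$
$\left(U{\left(1 \right)} + c\right) \left(-103\right) = \left(\left(-4\right) 1 + \frac{1}{54}\right) \left(-103\right) = \left(-4 + \frac{1}{54}\right) \left(-103\right) = \left(- \frac{215}{54}\right) \left(-103\right) = \frac{22145}{54}$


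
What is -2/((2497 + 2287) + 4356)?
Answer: -1/4570 ≈ -0.00021882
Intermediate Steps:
-2/((2497 + 2287) + 4356) = -2/(4784 + 4356) = -2/9140 = (1/9140)*(-2) = -1/4570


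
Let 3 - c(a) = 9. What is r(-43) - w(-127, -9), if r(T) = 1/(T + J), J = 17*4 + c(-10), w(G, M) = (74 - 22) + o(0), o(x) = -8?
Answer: -835/19 ≈ -43.947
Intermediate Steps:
c(a) = -6 (c(a) = 3 - 1*9 = 3 - 9 = -6)
w(G, M) = 44 (w(G, M) = (74 - 22) - 8 = 52 - 8 = 44)
J = 62 (J = 17*4 - 6 = 68 - 6 = 62)
r(T) = 1/(62 + T) (r(T) = 1/(T + 62) = 1/(62 + T))
r(-43) - w(-127, -9) = 1/(62 - 43) - 1*44 = 1/19 - 44 = -835/19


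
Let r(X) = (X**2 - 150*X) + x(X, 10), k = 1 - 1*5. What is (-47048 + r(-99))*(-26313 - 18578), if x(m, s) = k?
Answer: 1005603291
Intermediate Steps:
k = -4 (k = 1 - 5 = -4)
x(m, s) = -4
r(X) = -4 + X**2 - 150*X (r(X) = (X**2 - 150*X) - 4 = -4 + X**2 - 150*X)
(-47048 + r(-99))*(-26313 - 18578) = (-47048 + (-4 + (-99)**2 - 150*(-99)))*(-26313 - 18578) = (-47048 + (-4 + 9801 + 14850))*(-44891) = (-47048 + 24647)*(-44891) = -22401*(-44891) = 1005603291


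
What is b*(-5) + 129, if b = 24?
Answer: 9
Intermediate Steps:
b*(-5) + 129 = 24*(-5) + 129 = -120 + 129 = 9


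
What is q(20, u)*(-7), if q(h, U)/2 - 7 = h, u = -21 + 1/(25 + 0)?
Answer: -378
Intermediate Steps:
u = -524/25 (u = -21 + 1/25 = -524/25 ≈ -20.960)
q(h, U) = 14 + 2*h
q(20, u)*(-7) = (14 + 2*20)*(-7) = (14 + 40)*(-7) = 54*(-7) = -378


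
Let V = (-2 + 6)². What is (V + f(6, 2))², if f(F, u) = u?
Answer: 324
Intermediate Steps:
V = 16 (V = 4² = 16)
(V + f(6, 2))² = (16 + 2)² = 18² = 324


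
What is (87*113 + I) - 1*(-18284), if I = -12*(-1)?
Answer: 28127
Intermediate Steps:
I = 12
(87*113 + I) - 1*(-18284) = (87*113 + 12) - 1*(-18284) = (9831 + 12) + 18284 = 9843 + 18284 = 28127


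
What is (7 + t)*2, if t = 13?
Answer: 40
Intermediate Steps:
(7 + t)*2 = (7 + 13)*2 = 20*2 = 40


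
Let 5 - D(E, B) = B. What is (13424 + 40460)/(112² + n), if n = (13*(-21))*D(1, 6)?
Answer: 53884/12817 ≈ 4.2041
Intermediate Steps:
D(E, B) = 5 - B
n = 273 (n = (13*(-21))*(5 - 1*6) = -273*(5 - 6) = -273*(-1) = 273)
(13424 + 40460)/(112² + n) = (13424 + 40460)/(112² + 273) = 53884/(12544 + 273) = 53884/12817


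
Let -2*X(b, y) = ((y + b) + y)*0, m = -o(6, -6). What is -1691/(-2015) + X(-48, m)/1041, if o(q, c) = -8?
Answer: 1691/2015 ≈ 0.83921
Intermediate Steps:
m = 8 (m = -1*(-8) = 8)
X(b, y) = 0 (X(b, y) = -((y + b) + y)*0/2 = -((b + y) + y)*0/2 = -(b + 2*y)*0/2 = -1/2*0 = 0)
-1691/(-2015) + X(-48, m)/1041 = -1691/(-2015) + 0/1041 = -1691*(-1/2015) + 0*(1/1041) = 1691/2015 + 0 = 1691/2015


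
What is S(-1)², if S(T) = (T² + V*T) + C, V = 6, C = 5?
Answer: 0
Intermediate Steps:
S(T) = 5 + T² + 6*T (S(T) = (T² + 6*T) + 5 = 5 + T² + 6*T)
S(-1)² = (5 + (-1)² + 6*(-1))² = (5 + 1 - 6)² = 0² = 0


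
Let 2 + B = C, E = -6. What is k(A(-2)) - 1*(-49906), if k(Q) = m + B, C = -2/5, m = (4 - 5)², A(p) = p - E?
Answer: 249523/5 ≈ 49905.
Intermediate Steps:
A(p) = 6 + p (A(p) = p - 1*(-6) = p + 6 = 6 + p)
m = 1 (m = (-1)² = 1)
C = -⅖ (C = -2*⅕ = -⅖ ≈ -0.40000)
B = -12/5 (B = -2 - ⅖ = -12/5 ≈ -2.4000)
k(Q) = -7/5 (k(Q) = 1 - 12/5 = -7/5)
k(A(-2)) - 1*(-49906) = -7/5 - 1*(-49906) = -7/5 + 49906 = 249523/5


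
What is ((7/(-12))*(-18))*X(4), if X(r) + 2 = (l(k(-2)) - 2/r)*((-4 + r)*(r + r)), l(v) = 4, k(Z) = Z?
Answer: -21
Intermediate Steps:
X(r) = -2 + 2*r*(-4 + r)*(4 - 2/r) (X(r) = -2 + (4 - 2/r)*((-4 + r)*(r + r)) = -2 + (4 - 2/r)*((-4 + r)*(2*r)) = -2 + (4 - 2/r)*(2*r*(-4 + r)) = -2 + 2*r*(-4 + r)*(4 - 2/r))
((7/(-12))*(-18))*X(4) = ((7/(-12))*(-18))*(14 - 36*4 + 8*4²) = ((7*(-1/12))*(-18))*(14 - 144 + 8*16) = (-7/12*(-18))*(14 - 144 + 128) = (21/2)*(-2) = -21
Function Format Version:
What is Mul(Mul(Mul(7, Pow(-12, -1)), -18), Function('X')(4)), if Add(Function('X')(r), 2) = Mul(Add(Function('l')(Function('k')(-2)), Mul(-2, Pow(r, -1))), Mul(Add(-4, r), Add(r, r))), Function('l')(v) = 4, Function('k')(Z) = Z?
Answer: -21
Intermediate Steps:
Function('X')(r) = Add(-2, Mul(2, r, Add(-4, r), Add(4, Mul(-2, Pow(r, -1))))) (Function('X')(r) = Add(-2, Mul(Add(4, Mul(-2, Pow(r, -1))), Mul(Add(-4, r), Add(r, r)))) = Add(-2, Mul(Add(4, Mul(-2, Pow(r, -1))), Mul(Add(-4, r), Mul(2, r)))) = Add(-2, Mul(Add(4, Mul(-2, Pow(r, -1))), Mul(2, r, Add(-4, r)))) = Add(-2, Mul(2, r, Add(-4, r), Add(4, Mul(-2, Pow(r, -1))))))
Mul(Mul(Mul(7, Pow(-12, -1)), -18), Function('X')(4)) = Mul(Mul(Mul(7, Pow(-12, -1)), -18), Add(14, Mul(-36, 4), Mul(8, Pow(4, 2)))) = Mul(Mul(Mul(7, Rational(-1, 12)), -18), Add(14, -144, Mul(8, 16))) = Mul(Mul(Rational(-7, 12), -18), Add(14, -144, 128)) = Mul(Rational(21, 2), -2) = -21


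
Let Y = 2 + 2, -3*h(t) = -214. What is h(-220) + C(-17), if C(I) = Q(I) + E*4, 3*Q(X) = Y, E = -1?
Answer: 206/3 ≈ 68.667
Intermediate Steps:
h(t) = 214/3 (h(t) = -⅓*(-214) = 214/3)
Y = 4
Q(X) = 4/3 (Q(X) = (⅓)*4 = 4/3)
C(I) = -8/3 (C(I) = 4/3 - 1*4 = 4/3 - 4 = -8/3)
h(-220) + C(-17) = 214/3 - 8/3 = 206/3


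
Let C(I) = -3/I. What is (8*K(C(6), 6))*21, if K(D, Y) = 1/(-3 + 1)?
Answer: -84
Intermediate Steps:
K(D, Y) = -½ (K(D, Y) = 1/(-2) = -½)
(8*K(C(6), 6))*21 = (8*(-½))*21 = -4*21 = -84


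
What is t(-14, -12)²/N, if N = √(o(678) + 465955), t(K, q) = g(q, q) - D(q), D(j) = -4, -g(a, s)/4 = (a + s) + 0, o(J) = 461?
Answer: 2500*√3239/9717 ≈ 14.642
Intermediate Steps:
g(a, s) = -4*a - 4*s (g(a, s) = -4*((a + s) + 0) = -4*(a + s) = -4*a - 4*s)
t(K, q) = 4 - 8*q (t(K, q) = (-4*q - 4*q) - 1*(-4) = -8*q + 4 = 4 - 8*q)
N = 12*√3239 (N = √(461 + 465955) = √466416 = 12*√3239 ≈ 682.95)
t(-14, -12)²/N = (4 - 8*(-12))²/((12*√3239)) = (4 + 96)²*(√3239/38868) = 100²*(√3239/38868) = 10000*(√3239/38868) = 2500*√3239/9717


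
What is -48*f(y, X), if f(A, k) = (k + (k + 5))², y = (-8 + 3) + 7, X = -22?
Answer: -73008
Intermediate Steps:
y = 2 (y = -5 + 7 = 2)
f(A, k) = (5 + 2*k)² (f(A, k) = (k + (5 + k))² = (5 + 2*k)²)
-48*f(y, X) = -48*(5 + 2*(-22))² = -48*(5 - 44)² = -48*(-39)² = -48*1521 = -73008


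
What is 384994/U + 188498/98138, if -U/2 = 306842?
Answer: 19473916365/15056430098 ≈ 1.2934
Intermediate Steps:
U = -613684 (U = -2*306842 = -613684)
384994/U + 188498/98138 = 384994/(-613684) + 188498/98138 = 384994*(-1/613684) + 188498*(1/98138) = -192497/306842 + 94249/49069 = 19473916365/15056430098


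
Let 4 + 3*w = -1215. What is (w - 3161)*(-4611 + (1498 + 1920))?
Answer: 12767486/3 ≈ 4.2558e+6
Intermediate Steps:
w = -1219/3 (w = -4/3 + (⅓)*(-1215) = -4/3 - 405 = -1219/3 ≈ -406.33)
(w - 3161)*(-4611 + (1498 + 1920)) = (-1219/3 - 3161)*(-4611 + (1498 + 1920)) = -10702*(-4611 + 3418)/3 = -10702/3*(-1193) = 12767486/3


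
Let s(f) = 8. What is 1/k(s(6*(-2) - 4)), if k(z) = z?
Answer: 1/8 ≈ 0.12500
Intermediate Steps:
1/k(s(6*(-2) - 4)) = 1/8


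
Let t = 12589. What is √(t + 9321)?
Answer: √21910 ≈ 148.02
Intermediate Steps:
√(t + 9321) = √(12589 + 9321) = √21910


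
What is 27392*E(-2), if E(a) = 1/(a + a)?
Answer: -6848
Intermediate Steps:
E(a) = 1/(2*a)
27392*E(-2) = 27392*((½)/(-2)) = 27392*((½)*(-½)) = 27392*(-¼) = -6848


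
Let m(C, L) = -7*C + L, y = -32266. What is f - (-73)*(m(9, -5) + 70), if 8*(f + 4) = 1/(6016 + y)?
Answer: 29819999/210000 ≈ 142.00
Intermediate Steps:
m(C, L) = L - 7*C
f = -840001/210000 (f = -4 + 1/(8*(6016 - 32266)) = -4 + (1/8)/(-26250) = -4 + (1/8)*(-1/26250) = -4 - 1/210000 = -840001/210000 ≈ -4.0000)
f - (-73)*(m(9, -5) + 70) = -840001/210000 - (-73)*((-5 - 7*9) + 70) = -840001/210000 - (-73)*((-5 - 63) + 70) = -840001/210000 - (-73)*(-68 + 70) = -840001/210000 - (-73)*2 = -840001/210000 - 1*(-146) = -840001/210000 + 146 = 29819999/210000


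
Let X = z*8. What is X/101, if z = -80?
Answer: -640/101 ≈ -6.3366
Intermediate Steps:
X = -640 (X = -80*8 = -640)
X/101 = -640/101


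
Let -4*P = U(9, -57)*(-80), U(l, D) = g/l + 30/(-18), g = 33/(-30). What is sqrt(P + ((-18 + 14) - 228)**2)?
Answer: sqrt(484094)/3 ≈ 231.92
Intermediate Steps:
g = -11/10 (g = 33*(-1/30) = -11/10 ≈ -1.1000)
U(l, D) = -5/3 - 11/(10*l) (U(l, D) = -11/(10*l) + 30/(-18) = -11/(10*l) + 30*(-1/18) = -11/(10*l) - 5/3 = -5/3 - 11/(10*l))
P = -322/9 (P = -(1/30)*(-33 - 50*9)/9*(-80)/4 = -(1/30)*(1/9)*(-33 - 450)*(-80)/4 = -(1/30)*(1/9)*(-483)*(-80)/4 = -(-161)*(-80)/360 = -1/4*1288/9 = -322/9 ≈ -35.778)
sqrt(P + ((-18 + 14) - 228)**2) = sqrt(-322/9 + ((-18 + 14) - 228)**2) = sqrt(-322/9 + (-4 - 228)**2) = sqrt(-322/9 + (-232)**2) = sqrt(-322/9 + 53824) = sqrt(484094/9) = sqrt(484094)/3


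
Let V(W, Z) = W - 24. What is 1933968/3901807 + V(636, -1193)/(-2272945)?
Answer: 4393414989876/8868592711615 ≈ 0.49539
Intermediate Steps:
V(W, Z) = -24 + W
1933968/3901807 + V(636, -1193)/(-2272945) = 1933968/3901807 + (-24 + 636)/(-2272945) = 1933968*(1/3901807) + 612*(-1/2272945) = 1933968/3901807 - 612/2272945 = 4393414989876/8868592711615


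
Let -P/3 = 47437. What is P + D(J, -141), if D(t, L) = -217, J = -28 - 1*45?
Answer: -142528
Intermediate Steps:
P = -142311 (P = -3*47437 = -142311)
J = -73 (J = -28 - 45 = -73)
P + D(J, -141) = -142311 - 217 = -142528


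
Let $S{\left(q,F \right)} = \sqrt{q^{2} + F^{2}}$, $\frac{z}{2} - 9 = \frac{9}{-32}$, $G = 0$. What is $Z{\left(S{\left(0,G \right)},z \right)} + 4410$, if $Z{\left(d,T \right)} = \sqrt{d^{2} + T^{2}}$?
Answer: $\frac{70839}{16} \approx 4427.4$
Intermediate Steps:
$z = \frac{279}{16}$ ($z = 18 + 2 \frac{9}{-32} = 18 + 2 \cdot 9 \left(- \frac{1}{32}\right) = 18 + 2 \left(- \frac{9}{32}\right) = 18 - \frac{9}{16} = \frac{279}{16} \approx 17.438$)
$S{\left(q,F \right)} = \sqrt{F^{2} + q^{2}}$
$Z{\left(d,T \right)} = \sqrt{T^{2} + d^{2}}$
$Z{\left(S{\left(0,G \right)},z \right)} + 4410 = \sqrt{\left(\frac{279}{16}\right)^{2} + \left(\sqrt{0^{2} + 0^{2}}\right)^{2}} + 4410 = \sqrt{\frac{77841}{256} + \left(\sqrt{0 + 0}\right)^{2}} + 4410 = \sqrt{\frac{77841}{256} + \left(\sqrt{0}\right)^{2}} + 4410 = \sqrt{\frac{77841}{256} + 0^{2}} + 4410 = \sqrt{\frac{77841}{256} + 0} + 4410 = \sqrt{\frac{77841}{256}} + 4410 = \frac{279}{16} + 4410 = \frac{70839}{16}$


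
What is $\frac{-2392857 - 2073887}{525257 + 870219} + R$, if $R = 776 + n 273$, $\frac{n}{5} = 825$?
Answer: $\frac{393139708283}{348869} \approx 1.1269 \cdot 10^{6}$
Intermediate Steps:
$n = 4125$ ($n = 5 \cdot 825 = 4125$)
$R = 1126901$ ($R = 776 + 4125 \cdot 273 = 776 + 1126125 = 1126901$)
$\frac{-2392857 - 2073887}{525257 + 870219} + R = \frac{-2392857 - 2073887}{525257 + 870219} + 1126901 = - \frac{4466744}{1395476} + 1126901 = \left(-4466744\right) \frac{1}{1395476} + 1126901 = - \frac{1116686}{348869} + 1126901 = \frac{393139708283}{348869}$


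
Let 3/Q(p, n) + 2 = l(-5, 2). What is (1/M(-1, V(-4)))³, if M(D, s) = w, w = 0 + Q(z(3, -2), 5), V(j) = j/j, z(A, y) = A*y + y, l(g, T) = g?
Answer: -343/27 ≈ -12.704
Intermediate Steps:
z(A, y) = y + A*y
V(j) = 1
Q(p, n) = -3/7 (Q(p, n) = 3/(-2 - 5) = 3/(-7) = 3*(-⅐) = -3/7)
w = -3/7 (w = 0 - 3/7 = -3/7 ≈ -0.42857)
M(D, s) = -3/7
(1/M(-1, V(-4)))³ = (1/(-3/7))³ = (-7/3)³ = -343/27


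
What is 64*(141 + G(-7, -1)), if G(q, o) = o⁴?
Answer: 9088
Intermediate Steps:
64*(141 + G(-7, -1)) = 64*(141 + (-1)⁴) = 64*(141 + 1) = 64*142 = 9088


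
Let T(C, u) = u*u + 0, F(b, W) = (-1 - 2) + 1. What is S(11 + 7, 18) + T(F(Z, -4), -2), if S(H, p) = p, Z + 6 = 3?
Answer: 22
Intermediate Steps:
Z = -3 (Z = -6 + 3 = -3)
F(b, W) = -2 (F(b, W) = -3 + 1 = -2)
T(C, u) = u**2 (T(C, u) = u**2 + 0 = u**2)
S(11 + 7, 18) + T(F(Z, -4), -2) = 18 + (-2)**2 = 18 + 4 = 22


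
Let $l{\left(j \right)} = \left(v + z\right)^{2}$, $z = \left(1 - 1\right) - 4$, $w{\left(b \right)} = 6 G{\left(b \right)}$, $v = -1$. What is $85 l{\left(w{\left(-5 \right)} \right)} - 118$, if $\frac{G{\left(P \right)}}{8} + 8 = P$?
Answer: $2007$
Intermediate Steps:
$G{\left(P \right)} = -64 + 8 P$
$w{\left(b \right)} = -384 + 48 b$ ($w{\left(b \right)} = 6 \left(-64 + 8 b\right) = -384 + 48 b$)
$z = -4$ ($z = 0 - 4 = -4$)
$l{\left(j \right)} = 25$ ($l{\left(j \right)} = \left(-1 - 4\right)^{2} = \left(-5\right)^{2} = 25$)
$85 l{\left(w{\left(-5 \right)} \right)} - 118 = 85 \cdot 25 - 118 = 2125 - 118 = 2007$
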